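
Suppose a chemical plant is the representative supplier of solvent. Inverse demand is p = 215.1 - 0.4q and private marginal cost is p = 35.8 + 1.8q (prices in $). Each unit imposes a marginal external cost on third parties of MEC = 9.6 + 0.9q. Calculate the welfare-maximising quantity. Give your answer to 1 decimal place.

q* = 54.7

Social marginal cost = private MC + MEC = 45.4 + 2.7q.
Set SMC = demand: 45.4 + 2.7q = 215.1 - 0.4q → q* = 54.7419.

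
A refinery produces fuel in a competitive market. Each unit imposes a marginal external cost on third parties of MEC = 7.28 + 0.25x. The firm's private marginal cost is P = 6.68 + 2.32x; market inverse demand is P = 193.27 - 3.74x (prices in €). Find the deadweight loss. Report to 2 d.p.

DWL = €17.78

Market equilibrium (private): 6.68 + 2.32x = 193.27 - 3.74x → x_m = 30.7904.
Social marginal cost = private MC + MEC = 13.96 + 2.57x.
Set SMC = demand: 13.96 + 2.57x = 193.27 - 3.74x → x* = 28.4168.
Height of the DWL triangle at x_m is SMC(x_m) − demand(x_m) = MEC(x_m) = 14.9776.
DWL = ½ × 2.3736 × 14.9776 = 17.7754.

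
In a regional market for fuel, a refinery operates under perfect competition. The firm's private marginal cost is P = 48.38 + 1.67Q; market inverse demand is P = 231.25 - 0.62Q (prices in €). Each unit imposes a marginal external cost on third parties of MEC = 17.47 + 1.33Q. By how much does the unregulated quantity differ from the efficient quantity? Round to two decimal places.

34.17 units

Market equilibrium (private): 48.38 + 1.67Q = 231.25 - 0.62Q → Q_m = 79.8559.
Social marginal cost = private MC + MEC = 65.85 + 3.00Q.
Set SMC = demand: 65.85 + 3.00Q = 231.25 - 0.62Q → Q* = 45.6906.
Gap = |79.8559 − 45.6906| = 34.1653.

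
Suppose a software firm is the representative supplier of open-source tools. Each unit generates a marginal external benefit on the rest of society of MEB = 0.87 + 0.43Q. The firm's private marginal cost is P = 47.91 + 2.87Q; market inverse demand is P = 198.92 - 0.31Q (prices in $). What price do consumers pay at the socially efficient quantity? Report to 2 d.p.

P = $181.80

Social marginal cost = private MC − MEB = 47.04 + 2.44Q.
Set SMC = demand: 47.04 + 2.44Q = 198.92 - 0.31Q → Q* = 55.2291.
Consumer price on the demand curve at Q*: 198.92 − 0.31×55.2291 = 181.7990.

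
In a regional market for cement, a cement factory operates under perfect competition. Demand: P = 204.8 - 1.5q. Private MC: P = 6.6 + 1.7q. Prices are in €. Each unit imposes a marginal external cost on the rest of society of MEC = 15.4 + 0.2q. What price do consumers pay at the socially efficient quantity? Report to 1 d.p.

P = €124.2

Social marginal cost = private MC + MEC = 22.0 + 1.9q.
Set SMC = demand: 22.0 + 1.9q = 204.8 - 1.5q → q* = 53.7647.
Consumer price on the demand curve at q*: 204.8 − 1.5×53.7647 = 124.1530.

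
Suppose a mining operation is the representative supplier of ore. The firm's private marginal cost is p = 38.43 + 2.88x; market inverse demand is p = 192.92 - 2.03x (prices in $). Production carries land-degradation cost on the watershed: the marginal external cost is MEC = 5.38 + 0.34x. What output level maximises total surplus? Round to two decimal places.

Social marginal cost = private MC + MEC = 43.81 + 3.22x.
Set SMC = demand: 43.81 + 3.22x = 192.92 - 2.03x → x* = 28.4019.

x* = 28.40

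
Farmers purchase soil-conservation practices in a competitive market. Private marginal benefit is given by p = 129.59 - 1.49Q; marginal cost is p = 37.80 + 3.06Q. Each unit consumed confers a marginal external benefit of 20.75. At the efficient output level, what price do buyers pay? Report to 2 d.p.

Social marginal benefit = demand + MEB = 150.34 - 1.49Q.
Set SMB = MC: 150.34 - 1.49Q = 37.80 + 3.06Q → Q* = 24.7341.
Consumer price on the demand curve at Q*: 129.59 − 1.49×24.7341 = 92.7362.

P = 92.74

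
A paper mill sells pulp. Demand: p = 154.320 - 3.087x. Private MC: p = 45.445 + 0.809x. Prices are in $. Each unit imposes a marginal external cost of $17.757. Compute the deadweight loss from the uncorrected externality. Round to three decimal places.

Market equilibrium (private): 45.445 + 0.809x = 154.320 - 3.087x → x_m = 27.9453.
Social marginal cost = private MC + MEC = 63.202 + 0.809x.
Set SMC = demand: 63.202 + 0.809x = 154.320 - 3.087x → x* = 23.3876.
Between x* and x_m the wedge SMC − demand runs linearly from 0 to MEC(x_m), so the loss is a triangle.
DWL = ½ × 4.5577 × 17.7570 = 40.4655.

DWL = $40.466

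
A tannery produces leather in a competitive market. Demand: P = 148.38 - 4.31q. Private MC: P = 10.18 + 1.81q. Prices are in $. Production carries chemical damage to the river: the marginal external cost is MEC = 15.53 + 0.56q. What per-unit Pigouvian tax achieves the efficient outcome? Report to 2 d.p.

tax = $25.81 per unit

Social marginal cost = private MC + MEC = 25.71 + 2.37q.
Set SMC = demand: 25.71 + 2.37q = 148.38 - 4.31q → q* = 18.3638.
The Pigouvian tax equals MEC at q*: 15.53 + 0.56×18.3638 = 25.8137.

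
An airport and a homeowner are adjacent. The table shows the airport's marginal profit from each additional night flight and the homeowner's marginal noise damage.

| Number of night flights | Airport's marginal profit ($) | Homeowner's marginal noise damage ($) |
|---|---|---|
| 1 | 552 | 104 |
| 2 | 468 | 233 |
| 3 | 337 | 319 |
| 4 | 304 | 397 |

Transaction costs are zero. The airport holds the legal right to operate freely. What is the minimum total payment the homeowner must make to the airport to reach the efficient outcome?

$304

Left alone the airport would choose level 4 (marginal profit stays positive).
Efficient level: k* = 3 (marginal profit ≥ marginal noise damage through 3).
The homeowner must at least cover the airport's forgone profit from cutting 4→3: 304 = 304.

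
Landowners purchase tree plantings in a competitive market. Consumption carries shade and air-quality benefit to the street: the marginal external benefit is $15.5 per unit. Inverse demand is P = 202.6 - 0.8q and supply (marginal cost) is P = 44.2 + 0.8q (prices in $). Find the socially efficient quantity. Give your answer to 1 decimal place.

Social marginal benefit = demand + MEB = 218.1 - 0.8q.
Set SMB = MC: 218.1 - 0.8q = 44.2 + 0.8q → q* = 108.6875.

q* = 108.7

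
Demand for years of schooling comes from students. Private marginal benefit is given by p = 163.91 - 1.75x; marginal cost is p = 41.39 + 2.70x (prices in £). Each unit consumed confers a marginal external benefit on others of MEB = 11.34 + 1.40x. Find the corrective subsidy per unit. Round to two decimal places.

subsidy = £72.78 per unit

Social marginal benefit = demand + MEB = 175.25 - 0.35x.
Set SMB = MC: 175.25 - 0.35x = 41.39 + 2.70x → x* = 43.8885.
The Pigouvian subsidy equals MEB at x*: 11.34 + 1.40×43.8885 = 72.7839.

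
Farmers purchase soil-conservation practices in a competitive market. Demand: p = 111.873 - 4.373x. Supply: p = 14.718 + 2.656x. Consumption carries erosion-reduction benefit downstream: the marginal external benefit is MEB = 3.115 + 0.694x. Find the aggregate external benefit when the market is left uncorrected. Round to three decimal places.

109.349

Market equilibrium (private): 14.718 + 2.656x = 111.873 - 4.373x → x_m = 13.8220.
Total external benefit = ∫₀^{x_m} (3.115 + 0.694x) dx = 3.115×13.8220 + ½×0.694×13.8220² = 109.3491.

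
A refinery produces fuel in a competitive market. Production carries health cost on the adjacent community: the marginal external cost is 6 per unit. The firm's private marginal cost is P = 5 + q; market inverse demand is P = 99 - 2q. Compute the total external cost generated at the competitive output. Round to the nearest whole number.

188

Market equilibrium (private): 5 + q = 99 - 2q → q_m = 31.3333.
Total external cost = MEC × q_m = 6 × 31.3333 = 187.9998.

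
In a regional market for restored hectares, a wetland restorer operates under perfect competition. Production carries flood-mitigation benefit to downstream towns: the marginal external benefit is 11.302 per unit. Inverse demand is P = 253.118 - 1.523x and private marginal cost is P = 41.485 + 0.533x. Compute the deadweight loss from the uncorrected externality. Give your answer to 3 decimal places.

Market equilibrium (private): 41.485 + 0.533x = 253.118 - 1.523x → x_m = 102.9343.
Social marginal cost = private MC − MEB = 30.183 + 0.533x.
Set SMC = demand: 30.183 + 0.533x = 253.118 - 1.523x → x* = 108.4314.
The loss is the area between SMC and demand from x* to x_m; with linear curves that's a triangle of height MEB(x_m).
DWL = ½ × 5.4971 × 11.3020 = 31.0641.

DWL = 31.064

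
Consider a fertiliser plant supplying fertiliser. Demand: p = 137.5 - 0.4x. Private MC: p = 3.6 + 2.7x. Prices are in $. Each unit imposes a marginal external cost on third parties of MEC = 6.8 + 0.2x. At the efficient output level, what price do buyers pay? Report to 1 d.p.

P = $122.1

Social marginal cost = private MC + MEC = 10.4 + 2.9x.
Set SMC = demand: 10.4 + 2.9x = 137.5 - 0.4x → x* = 38.5152.
Consumer price on the demand curve at x*: 137.5 − 0.4×38.5152 = 122.0939.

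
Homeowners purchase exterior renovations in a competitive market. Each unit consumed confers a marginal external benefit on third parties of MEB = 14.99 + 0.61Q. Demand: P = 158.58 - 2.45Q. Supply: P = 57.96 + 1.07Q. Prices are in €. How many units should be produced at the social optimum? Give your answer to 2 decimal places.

Social marginal benefit = demand + MEB = 173.57 - 1.84Q.
Set SMB = MC: 173.57 - 1.84Q = 57.96 + 1.07Q → Q* = 39.7285.

Q* = 39.73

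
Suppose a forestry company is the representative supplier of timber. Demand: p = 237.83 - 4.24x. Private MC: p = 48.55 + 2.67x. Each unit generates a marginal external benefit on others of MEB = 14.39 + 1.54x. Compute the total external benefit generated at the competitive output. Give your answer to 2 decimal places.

Market equilibrium (private): 48.55 + 2.67x = 237.83 - 4.24x → x_m = 27.3922.
Total external benefit = ∫₀^{x_m} (14.39 + 1.54x) dx = 14.39×27.3922 + ½×1.54×27.3922² = 971.9299.

971.93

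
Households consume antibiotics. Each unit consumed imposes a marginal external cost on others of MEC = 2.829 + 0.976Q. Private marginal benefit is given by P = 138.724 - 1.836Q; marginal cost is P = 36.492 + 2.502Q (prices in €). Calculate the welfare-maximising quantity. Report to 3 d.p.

Q* = 18.706

Social marginal benefit = demand − MEC = 135.895 - 2.812Q.
Set SMB = MC: 135.895 - 2.812Q = 36.492 + 2.502Q → Q* = 18.7059.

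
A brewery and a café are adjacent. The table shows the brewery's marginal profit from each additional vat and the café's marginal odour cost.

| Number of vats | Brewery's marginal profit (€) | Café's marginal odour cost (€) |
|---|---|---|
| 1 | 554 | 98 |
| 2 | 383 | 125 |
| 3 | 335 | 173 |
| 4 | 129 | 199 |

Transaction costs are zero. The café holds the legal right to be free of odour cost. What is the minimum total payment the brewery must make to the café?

€396

Efficient level: marginal profit ≥ marginal odour cost through level 3, so k* = 3.
With the café holding the right, the brewery must at least compensate total damage at k*: 98 + 125 + 173 = 396.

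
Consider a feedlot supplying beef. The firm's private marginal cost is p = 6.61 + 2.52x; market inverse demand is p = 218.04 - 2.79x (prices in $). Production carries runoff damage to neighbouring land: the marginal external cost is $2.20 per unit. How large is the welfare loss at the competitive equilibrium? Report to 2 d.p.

DWL = $0.46

Market equilibrium (private): 6.61 + 2.52x = 218.04 - 2.79x → x_m = 39.8173.
Social marginal cost = private MC + MEC = 8.81 + 2.52x.
Set SMC = demand: 8.81 + 2.52x = 218.04 - 2.79x → x* = 39.4030.
The welfare-loss triangle has base |x_m − x*| and height MEC(x_m) (the vertical gap between SMC and demand is zero at x* and MEC at x_m).
DWL = ½ × 0.4143 × 2.2000 = 0.4557.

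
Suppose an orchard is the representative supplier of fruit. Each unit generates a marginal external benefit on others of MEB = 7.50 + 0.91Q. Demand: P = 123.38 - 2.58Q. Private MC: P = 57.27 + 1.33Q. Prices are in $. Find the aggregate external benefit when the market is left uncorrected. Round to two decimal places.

$256.88

Market equilibrium (private): 57.27 + 1.33Q = 123.38 - 2.58Q → Q_m = 16.9079.
Total external benefit = ∫₀^{Q_m} (7.50 + 0.91Q) dQ = 7.50×16.9079 + ½×0.91×16.9079² = 256.8833.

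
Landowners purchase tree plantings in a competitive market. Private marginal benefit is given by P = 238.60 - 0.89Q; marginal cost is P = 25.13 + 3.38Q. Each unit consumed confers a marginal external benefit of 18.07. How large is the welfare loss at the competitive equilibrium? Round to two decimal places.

DWL = 38.23

Market equilibrium (private): 25.13 + 3.38Q = 238.60 - 0.89Q → Q_m = 49.9930.
Social marginal benefit = demand + MEB = 256.67 - 0.89Q.
Set SMB = MC: 256.67 - 0.89Q = 25.13 + 3.38Q → Q* = 54.2248.
Between Q* and Q_m the wedge SMB − MC runs linearly from 0 to MEB(Q_m), so the loss is a triangle.
DWL = ½ × 4.2318 × 18.0700 = 38.2343.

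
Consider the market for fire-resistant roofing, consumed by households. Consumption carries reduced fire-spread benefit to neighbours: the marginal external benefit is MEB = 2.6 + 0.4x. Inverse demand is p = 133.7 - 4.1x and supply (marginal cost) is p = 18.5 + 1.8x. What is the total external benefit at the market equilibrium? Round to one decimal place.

127.0

Market equilibrium (private): 18.5 + 1.8x = 133.7 - 4.1x → x_m = 19.5254.
Total external benefit = ∫₀^{x_m} (2.6 + 0.4x) dx = 2.6×19.5254 + ½×0.4×19.5254² = 127.0143.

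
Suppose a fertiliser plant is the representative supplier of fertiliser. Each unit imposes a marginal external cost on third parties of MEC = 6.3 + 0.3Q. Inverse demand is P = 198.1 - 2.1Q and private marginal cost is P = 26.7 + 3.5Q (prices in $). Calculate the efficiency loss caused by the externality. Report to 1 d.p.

DWL = $20.3

Market equilibrium (private): 26.7 + 3.5Q = 198.1 - 2.1Q → Q_m = 30.6071.
Social marginal cost = private MC + MEC = 33.0 + 3.8Q.
Set SMC = demand: 33.0 + 3.8Q = 198.1 - 2.1Q → Q* = 27.9831.
The welfare-loss triangle has base |Q_m − Q*| and height MEC(Q_m) (the vertical gap between SMC and demand is zero at Q* and MEC at Q_m).
DWL = ½ × 2.6240 × 15.4821 = 20.3125.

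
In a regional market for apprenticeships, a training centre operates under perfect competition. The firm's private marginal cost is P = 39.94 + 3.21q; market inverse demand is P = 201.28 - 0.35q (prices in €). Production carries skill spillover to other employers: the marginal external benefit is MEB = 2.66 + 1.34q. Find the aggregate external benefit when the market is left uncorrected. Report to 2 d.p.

€1496.68

Market equilibrium (private): 39.94 + 3.21q = 201.28 - 0.35q → q_m = 45.3202.
Total external benefit = ∫₀^{q_m} (2.66 + 1.34q) dq = 2.66×45.3202 + ½×1.34×45.3202² = 1496.6785.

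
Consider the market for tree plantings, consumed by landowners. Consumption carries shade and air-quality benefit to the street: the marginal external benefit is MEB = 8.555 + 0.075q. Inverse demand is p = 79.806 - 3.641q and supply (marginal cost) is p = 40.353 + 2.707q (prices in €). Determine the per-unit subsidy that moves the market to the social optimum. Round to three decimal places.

Social marginal benefit = demand + MEB = 88.361 - 3.566q.
Set SMB = MC: 88.361 - 3.566q = 40.353 + 2.707q → q* = 7.6531.
The Pigouvian subsidy equals MEB at q*: 8.555 + 0.075×7.6531 = 9.1290.

subsidy = €9.129 per unit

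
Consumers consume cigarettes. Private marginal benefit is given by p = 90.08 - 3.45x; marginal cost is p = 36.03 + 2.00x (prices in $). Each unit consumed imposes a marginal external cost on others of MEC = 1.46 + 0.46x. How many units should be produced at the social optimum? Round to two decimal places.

x* = 8.90

Social marginal benefit = demand − MEC = 88.62 - 3.91x.
Set SMB = MC: 88.62 - 3.91x = 36.03 + 2.00x → x* = 8.8985.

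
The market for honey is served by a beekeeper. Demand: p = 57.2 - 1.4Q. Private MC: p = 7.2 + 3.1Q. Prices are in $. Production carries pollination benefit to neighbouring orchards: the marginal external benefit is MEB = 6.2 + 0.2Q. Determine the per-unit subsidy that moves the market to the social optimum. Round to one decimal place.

Social marginal cost = private MC − MEB = 1.0 + 2.9Q.
Set SMC = demand: 1.0 + 2.9Q = 57.2 - 1.4Q → Q* = 13.0698.
The Pigouvian subsidy equals MEB at Q*: 6.2 + 0.2×13.0698 = 8.8140.

subsidy = $8.8 per unit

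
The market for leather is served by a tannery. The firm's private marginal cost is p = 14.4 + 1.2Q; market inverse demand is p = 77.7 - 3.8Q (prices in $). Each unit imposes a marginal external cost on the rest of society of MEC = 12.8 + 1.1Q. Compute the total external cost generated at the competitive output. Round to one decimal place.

Market equilibrium (private): 14.4 + 1.2Q = 77.7 - 3.8Q → Q_m = 12.6600.
Total external cost = ∫₀^{Q_m} (12.8 + 1.1Q) dQ = 12.8×12.6600 + ½×1.1×12.6600² = 250.1996.

$250.2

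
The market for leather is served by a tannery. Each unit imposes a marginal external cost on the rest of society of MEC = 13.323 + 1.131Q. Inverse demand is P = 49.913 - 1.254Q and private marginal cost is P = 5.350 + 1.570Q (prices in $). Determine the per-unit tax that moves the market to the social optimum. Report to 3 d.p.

tax = $22.257 per unit

Social marginal cost = private MC + MEC = 18.673 + 2.701Q.
Set SMC = demand: 18.673 + 2.701Q = 49.913 - 1.254Q → Q* = 7.8989.
The Pigouvian tax equals MEC at Q*: 13.323 + 1.131×7.8989 = 22.2567.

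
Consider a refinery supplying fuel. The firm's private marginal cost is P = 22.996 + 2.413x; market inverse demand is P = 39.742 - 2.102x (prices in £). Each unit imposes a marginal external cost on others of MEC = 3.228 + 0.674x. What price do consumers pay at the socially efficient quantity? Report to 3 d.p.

Social marginal cost = private MC + MEC = 26.224 + 3.087x.
Set SMC = demand: 26.224 + 3.087x = 39.742 - 2.102x → x* = 2.6051.
Consumer price on the demand curve at x*: 39.742 − 2.102×2.6051 = 34.2661.

P = £34.266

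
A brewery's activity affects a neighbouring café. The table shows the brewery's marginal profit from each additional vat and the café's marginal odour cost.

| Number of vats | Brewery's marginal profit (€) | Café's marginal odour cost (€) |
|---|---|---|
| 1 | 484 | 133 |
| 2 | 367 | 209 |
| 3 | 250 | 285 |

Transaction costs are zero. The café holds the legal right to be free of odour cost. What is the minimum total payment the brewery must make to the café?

Efficient level: marginal profit ≥ marginal odour cost through level 2, so k* = 2.
With the café holding the right, the brewery must at least compensate total damage at k*: 133 + 209 = 342.

€342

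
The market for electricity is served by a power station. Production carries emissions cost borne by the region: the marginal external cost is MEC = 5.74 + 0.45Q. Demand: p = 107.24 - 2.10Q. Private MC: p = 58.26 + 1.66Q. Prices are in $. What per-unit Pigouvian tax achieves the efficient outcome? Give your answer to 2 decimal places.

tax = $10.36 per unit

Social marginal cost = private MC + MEC = 64.00 + 2.11Q.
Set SMC = demand: 64.00 + 2.11Q = 107.24 - 2.10Q → Q* = 10.2708.
The Pigouvian tax equals MEC at Q*: 5.74 + 0.45×10.2708 = 10.3619.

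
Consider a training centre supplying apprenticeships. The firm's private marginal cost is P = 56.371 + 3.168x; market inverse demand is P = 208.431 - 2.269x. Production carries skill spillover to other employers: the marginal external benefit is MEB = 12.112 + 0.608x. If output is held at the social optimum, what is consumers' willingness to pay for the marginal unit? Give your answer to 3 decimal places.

Social marginal cost = private MC − MEB = 44.259 + 2.560x.
Set SMC = demand: 44.259 + 2.560x = 208.431 - 2.269x → x* = 33.9971.
Consumer price on the demand curve at x*: 208.431 − 2.269×33.9971 = 131.2916.

P = 131.292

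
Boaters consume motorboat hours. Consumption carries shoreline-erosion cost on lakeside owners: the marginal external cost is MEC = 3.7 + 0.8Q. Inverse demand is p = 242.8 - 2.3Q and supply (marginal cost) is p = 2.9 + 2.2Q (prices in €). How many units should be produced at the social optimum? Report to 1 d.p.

Social marginal benefit = demand − MEC = 239.1 - 3.1Q.
Set SMB = MC: 239.1 - 3.1Q = 2.9 + 2.2Q → Q* = 44.5660.

Q* = 44.6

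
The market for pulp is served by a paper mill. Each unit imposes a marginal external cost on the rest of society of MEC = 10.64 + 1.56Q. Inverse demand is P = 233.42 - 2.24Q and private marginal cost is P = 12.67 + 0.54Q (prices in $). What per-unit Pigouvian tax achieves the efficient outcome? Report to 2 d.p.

tax = $86.16 per unit

Social marginal cost = private MC + MEC = 23.31 + 2.10Q.
Set SMC = demand: 23.31 + 2.10Q = 233.42 - 2.24Q → Q* = 48.4124.
The Pigouvian tax equals MEC at Q*: 10.64 + 1.56×48.4124 = 86.1633.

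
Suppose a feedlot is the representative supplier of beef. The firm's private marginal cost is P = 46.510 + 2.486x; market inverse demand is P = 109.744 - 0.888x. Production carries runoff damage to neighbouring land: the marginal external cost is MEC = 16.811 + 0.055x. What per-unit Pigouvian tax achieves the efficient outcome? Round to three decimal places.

tax = 17.556 per unit

Social marginal cost = private MC + MEC = 63.321 + 2.541x.
Set SMC = demand: 63.321 + 2.541x = 109.744 - 0.888x → x* = 13.5383.
The Pigouvian tax equals MEC at x*: 16.811 + 0.055×13.5383 = 17.5556.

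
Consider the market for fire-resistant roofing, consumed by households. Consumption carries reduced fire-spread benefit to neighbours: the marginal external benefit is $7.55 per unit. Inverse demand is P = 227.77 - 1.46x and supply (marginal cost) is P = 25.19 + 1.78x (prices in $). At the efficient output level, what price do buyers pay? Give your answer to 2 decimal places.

Social marginal benefit = demand + MEB = 235.32 - 1.46x.
Set SMB = MC: 235.32 - 1.46x = 25.19 + 1.78x → x* = 64.8549.
Consumer price on the demand curve at x*: 227.77 − 1.46×64.8549 = 133.0818.

P = $133.08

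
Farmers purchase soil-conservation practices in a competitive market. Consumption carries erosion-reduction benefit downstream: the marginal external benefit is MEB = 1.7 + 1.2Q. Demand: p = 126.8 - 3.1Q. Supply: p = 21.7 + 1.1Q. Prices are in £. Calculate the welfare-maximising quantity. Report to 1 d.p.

Social marginal benefit = demand + MEB = 128.5 - 1.9Q.
Set SMB = MC: 128.5 - 1.9Q = 21.7 + 1.1Q → Q* = 35.6000.

Q* = 35.6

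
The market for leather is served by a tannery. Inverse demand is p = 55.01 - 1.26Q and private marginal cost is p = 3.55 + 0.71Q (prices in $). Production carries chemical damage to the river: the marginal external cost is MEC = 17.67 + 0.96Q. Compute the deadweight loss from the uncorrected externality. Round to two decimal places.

Market equilibrium (private): 3.55 + 0.71Q = 55.01 - 1.26Q → Q_m = 26.1218.
Social marginal cost = private MC + MEC = 21.22 + 1.67Q.
Set SMC = demand: 21.22 + 1.67Q = 55.01 - 1.26Q → Q* = 11.5324.
Between Q* and Q_m the wedge SMC − demand runs linearly from 0 to MEC(Q_m), so the loss is a triangle.
DWL = ½ × 14.5894 × 42.7470 = 311.8265.

DWL = $311.83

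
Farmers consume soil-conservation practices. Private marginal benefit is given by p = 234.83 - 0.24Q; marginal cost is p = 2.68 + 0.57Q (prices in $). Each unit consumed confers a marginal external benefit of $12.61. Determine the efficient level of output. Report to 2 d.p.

Q* = 302.17

Social marginal benefit = demand + MEB = 247.44 - 0.24Q.
Set SMB = MC: 247.44 - 0.24Q = 2.68 + 0.57Q → Q* = 302.1728.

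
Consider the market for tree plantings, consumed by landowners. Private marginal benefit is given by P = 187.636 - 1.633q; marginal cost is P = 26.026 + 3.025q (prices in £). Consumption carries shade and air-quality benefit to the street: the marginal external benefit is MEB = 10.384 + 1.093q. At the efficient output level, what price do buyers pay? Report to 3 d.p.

Social marginal benefit = demand + MEB = 198.020 - 0.540q.
Set SMB = MC: 198.020 - 0.540q = 26.026 + 3.025q → q* = 48.2452.
Consumer price on the demand curve at q*: 187.636 − 1.633×48.2452 = 108.8516.

P = £108.852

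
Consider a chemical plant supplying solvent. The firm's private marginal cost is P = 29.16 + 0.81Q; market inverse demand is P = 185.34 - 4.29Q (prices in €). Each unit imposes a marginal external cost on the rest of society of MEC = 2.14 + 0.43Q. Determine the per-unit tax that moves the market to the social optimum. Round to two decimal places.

tax = €14.12 per unit

Social marginal cost = private MC + MEC = 31.30 + 1.24Q.
Set SMC = demand: 31.30 + 1.24Q = 185.34 - 4.29Q → Q* = 27.8553.
The Pigouvian tax equals MEC at Q*: 2.14 + 0.43×27.8553 = 14.1178.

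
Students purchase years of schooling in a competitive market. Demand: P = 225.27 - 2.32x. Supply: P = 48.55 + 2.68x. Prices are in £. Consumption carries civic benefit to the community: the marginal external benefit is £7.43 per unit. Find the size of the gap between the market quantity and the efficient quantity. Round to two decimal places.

1.49 units

Market equilibrium (private): 48.55 + 2.68x = 225.27 - 2.32x → x_m = 35.3440.
Social marginal benefit = demand + MEB = 232.70 - 2.32x.
Set SMB = MC: 232.70 - 2.32x = 48.55 + 2.68x → x* = 36.8300.
Gap = |35.3440 − 36.8300| = 1.4860.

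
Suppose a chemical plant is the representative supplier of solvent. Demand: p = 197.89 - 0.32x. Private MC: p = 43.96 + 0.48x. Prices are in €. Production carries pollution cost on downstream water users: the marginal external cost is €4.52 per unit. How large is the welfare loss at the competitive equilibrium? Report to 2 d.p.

Market equilibrium (private): 43.96 + 0.48x = 197.89 - 0.32x → x_m = 192.4125.
Social marginal cost = private MC + MEC = 48.48 + 0.48x.
Set SMC = demand: 48.48 + 0.48x = 197.89 - 0.32x → x* = 186.7625.
Height of the DWL triangle at x_m is SMC(x_m) − demand(x_m) = MEC(x_m) = 4.5200.
DWL = ½ × 5.6500 × 4.5200 = 12.7690.

DWL = €12.77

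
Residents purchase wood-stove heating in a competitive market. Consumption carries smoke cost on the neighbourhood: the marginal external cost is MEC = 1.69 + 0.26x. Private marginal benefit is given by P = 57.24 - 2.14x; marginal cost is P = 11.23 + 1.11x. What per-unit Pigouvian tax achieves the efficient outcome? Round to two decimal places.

Social marginal benefit = demand − MEC = 55.55 - 2.40x.
Set SMB = MC: 55.55 - 2.40x = 11.23 + 1.11x → x* = 12.6268.
The Pigouvian tax equals MEC at x*: 1.69 + 0.26×12.6268 = 4.9730.

tax = 4.97 per unit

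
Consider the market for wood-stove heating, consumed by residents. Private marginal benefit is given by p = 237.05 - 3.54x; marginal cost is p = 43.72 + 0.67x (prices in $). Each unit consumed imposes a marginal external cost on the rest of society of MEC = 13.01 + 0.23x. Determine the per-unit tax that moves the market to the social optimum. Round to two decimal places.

Social marginal benefit = demand − MEC = 224.04 - 3.77x.
Set SMB = MC: 224.04 - 3.77x = 43.72 + 0.67x → x* = 40.6126.
The Pigouvian tax equals MEC at x*: 13.01 + 0.23×40.6126 = 22.3509.

tax = $22.35 per unit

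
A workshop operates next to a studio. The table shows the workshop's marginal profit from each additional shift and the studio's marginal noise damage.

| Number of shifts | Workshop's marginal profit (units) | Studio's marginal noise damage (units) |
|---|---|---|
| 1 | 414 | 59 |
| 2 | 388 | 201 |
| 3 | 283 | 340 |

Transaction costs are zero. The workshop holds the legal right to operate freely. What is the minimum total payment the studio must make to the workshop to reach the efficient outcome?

Left alone the workshop would choose level 3 (marginal profit stays positive).
Efficient level: k* = 2 (marginal profit ≥ marginal noise damage through 2).
The studio must at least cover the workshop's forgone profit from cutting 3→2: 283 = 283.

283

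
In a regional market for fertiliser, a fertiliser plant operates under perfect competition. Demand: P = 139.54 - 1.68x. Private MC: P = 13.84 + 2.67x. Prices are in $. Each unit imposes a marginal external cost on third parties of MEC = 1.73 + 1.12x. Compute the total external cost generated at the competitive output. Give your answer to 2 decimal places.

$517.60

Market equilibrium (private): 13.84 + 2.67x = 139.54 - 1.68x → x_m = 28.8966.
Total external cost = ∫₀^{x_m} (1.73 + 1.12x) dx = 1.73×28.8966 + ½×1.12×28.8966² = 517.5987.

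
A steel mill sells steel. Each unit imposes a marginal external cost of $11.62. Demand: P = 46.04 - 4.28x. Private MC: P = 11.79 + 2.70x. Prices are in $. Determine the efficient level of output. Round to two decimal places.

Social marginal cost = private MC + MEC = 23.41 + 2.70x.
Set SMC = demand: 23.41 + 2.70x = 46.04 - 4.28x → x* = 3.2421.

x* = 3.24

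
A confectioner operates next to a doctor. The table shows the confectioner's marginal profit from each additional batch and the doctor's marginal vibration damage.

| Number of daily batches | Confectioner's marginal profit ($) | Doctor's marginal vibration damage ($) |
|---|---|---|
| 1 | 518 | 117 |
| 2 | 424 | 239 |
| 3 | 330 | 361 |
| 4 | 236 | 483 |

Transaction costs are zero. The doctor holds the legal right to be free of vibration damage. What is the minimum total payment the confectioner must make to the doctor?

Efficient level: marginal profit ≥ marginal vibration damage through level 2, so k* = 2.
With the doctor holding the right, the confectioner must at least compensate total damage at k*: 117 + 239 = 356.

$356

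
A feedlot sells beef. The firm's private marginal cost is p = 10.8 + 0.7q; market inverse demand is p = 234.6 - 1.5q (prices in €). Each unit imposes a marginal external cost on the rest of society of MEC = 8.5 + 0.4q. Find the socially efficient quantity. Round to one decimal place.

Social marginal cost = private MC + MEC = 19.3 + 1.1q.
Set SMC = demand: 19.3 + 1.1q = 234.6 - 1.5q → q* = 82.8077.

q* = 82.8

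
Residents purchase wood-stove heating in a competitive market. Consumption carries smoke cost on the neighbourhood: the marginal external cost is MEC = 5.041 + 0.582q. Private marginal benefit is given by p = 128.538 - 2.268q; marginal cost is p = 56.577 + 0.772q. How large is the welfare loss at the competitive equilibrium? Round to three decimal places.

Market equilibrium (private): 56.577 + 0.772q = 128.538 - 2.268q → q_m = 23.6714.
Social marginal benefit = demand − MEC = 123.497 - 2.850q.
Set SMB = MC: 123.497 - 2.850q = 56.577 + 0.772q → q* = 18.4760.
Height of the DWL triangle at q_m is MC(q_m) − SMB(q_m) = MEC(q_m) = 18.8177.
DWL = ½ × 5.1954 × 18.8177 = 48.8827.

DWL = 48.883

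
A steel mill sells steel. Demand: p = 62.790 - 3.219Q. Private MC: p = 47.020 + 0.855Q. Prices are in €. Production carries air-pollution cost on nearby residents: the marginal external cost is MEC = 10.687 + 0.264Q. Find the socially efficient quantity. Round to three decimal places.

Social marginal cost = private MC + MEC = 57.707 + 1.119Q.
Set SMC = demand: 57.707 + 1.119Q = 62.790 - 3.219Q → Q* = 1.1717.

Q* = 1.172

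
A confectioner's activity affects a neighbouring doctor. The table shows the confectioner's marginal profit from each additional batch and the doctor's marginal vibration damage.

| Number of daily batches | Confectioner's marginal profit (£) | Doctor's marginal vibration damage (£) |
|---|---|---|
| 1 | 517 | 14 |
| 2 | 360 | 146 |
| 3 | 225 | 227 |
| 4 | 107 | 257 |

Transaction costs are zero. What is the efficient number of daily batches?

2

Bargaining reaches the level where marginal profit last exceeds marginal vibration damage.
That holds through level 2 (360 ≥ 146) but not at 3 (225 < 227).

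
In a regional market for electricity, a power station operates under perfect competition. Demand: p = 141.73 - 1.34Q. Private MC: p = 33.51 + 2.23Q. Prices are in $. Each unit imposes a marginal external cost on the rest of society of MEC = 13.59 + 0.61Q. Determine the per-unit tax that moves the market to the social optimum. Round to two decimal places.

Social marginal cost = private MC + MEC = 47.10 + 2.84Q.
Set SMC = demand: 47.10 + 2.84Q = 141.73 - 1.34Q → Q* = 22.6388.
The Pigouvian tax equals MEC at Q*: 13.59 + 0.61×22.6388 = 27.3997.

tax = $27.40 per unit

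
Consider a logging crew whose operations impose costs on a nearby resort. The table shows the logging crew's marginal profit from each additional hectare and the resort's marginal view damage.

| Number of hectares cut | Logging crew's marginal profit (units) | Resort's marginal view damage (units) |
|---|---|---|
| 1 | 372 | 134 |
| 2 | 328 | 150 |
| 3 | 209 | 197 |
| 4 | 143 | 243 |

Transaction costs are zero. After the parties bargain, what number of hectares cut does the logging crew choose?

Bargaining reaches the level where marginal profit last exceeds marginal view damage.
That holds through level 3 (209 ≥ 197) but not at 4 (143 < 243).

3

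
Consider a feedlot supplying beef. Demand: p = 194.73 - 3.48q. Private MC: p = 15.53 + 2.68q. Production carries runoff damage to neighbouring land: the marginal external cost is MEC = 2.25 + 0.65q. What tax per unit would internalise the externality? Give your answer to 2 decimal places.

tax = 19.14 per unit

Social marginal cost = private MC + MEC = 17.78 + 3.33q.
Set SMC = demand: 17.78 + 3.33q = 194.73 - 3.48q → q* = 25.9838.
The Pigouvian tax equals MEC at q*: 2.25 + 0.65×25.9838 = 19.1395.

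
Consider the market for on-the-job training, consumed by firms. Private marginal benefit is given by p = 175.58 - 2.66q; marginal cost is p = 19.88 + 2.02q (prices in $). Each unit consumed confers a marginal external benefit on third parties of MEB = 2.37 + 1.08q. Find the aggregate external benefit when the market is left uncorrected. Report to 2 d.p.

$676.54

Market equilibrium (private): 19.88 + 2.02q = 175.58 - 2.66q → q_m = 33.2692.
Total external benefit = ∫₀^{q_m} (2.37 + 1.08q) dq = 2.37×33.2692 + ½×1.08×33.2692² = 676.5414.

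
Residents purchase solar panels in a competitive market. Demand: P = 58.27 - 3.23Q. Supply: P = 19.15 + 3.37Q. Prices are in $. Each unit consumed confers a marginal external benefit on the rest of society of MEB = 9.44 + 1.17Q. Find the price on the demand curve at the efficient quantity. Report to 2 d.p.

P = $29.38

Social marginal benefit = demand + MEB = 67.71 - 2.06Q.
Set SMB = MC: 67.71 - 2.06Q = 19.15 + 3.37Q → Q* = 8.9429.
Consumer price on the demand curve at Q*: 58.27 − 3.23×8.9429 = 29.3844.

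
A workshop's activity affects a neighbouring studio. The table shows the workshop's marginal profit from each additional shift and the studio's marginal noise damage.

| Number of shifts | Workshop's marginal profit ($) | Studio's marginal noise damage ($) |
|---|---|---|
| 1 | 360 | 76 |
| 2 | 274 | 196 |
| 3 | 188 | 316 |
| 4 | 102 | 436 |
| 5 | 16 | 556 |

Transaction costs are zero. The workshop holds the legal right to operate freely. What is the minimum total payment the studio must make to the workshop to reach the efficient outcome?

$306

Left alone the workshop would choose level 5 (marginal profit stays positive).
Efficient level: k* = 2 (marginal profit ≥ marginal noise damage through 2).
The studio must at least cover the workshop's forgone profit from cutting 5→2: 188 + 102 + 16 = 306.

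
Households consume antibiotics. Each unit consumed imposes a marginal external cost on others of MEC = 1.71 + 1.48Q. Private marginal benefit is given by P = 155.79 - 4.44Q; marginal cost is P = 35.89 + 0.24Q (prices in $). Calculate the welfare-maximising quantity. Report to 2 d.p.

Q* = 19.19

Social marginal benefit = demand − MEC = 154.08 - 5.92Q.
Set SMB = MC: 154.08 - 5.92Q = 35.89 + 0.24Q → Q* = 19.1867.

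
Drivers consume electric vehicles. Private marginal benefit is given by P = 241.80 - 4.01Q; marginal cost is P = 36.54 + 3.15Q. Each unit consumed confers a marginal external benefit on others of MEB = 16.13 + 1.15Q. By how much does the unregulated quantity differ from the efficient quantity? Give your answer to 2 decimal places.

Market equilibrium (private): 36.54 + 3.15Q = 241.80 - 4.01Q → Q_m = 28.6676.
Social marginal benefit = demand + MEB = 257.93 - 2.86Q.
Set SMB = MC: 257.93 - 2.86Q = 36.54 + 3.15Q → Q* = 36.8369.
Gap = |28.6676 − 36.8369| = 8.1693.

8.17 units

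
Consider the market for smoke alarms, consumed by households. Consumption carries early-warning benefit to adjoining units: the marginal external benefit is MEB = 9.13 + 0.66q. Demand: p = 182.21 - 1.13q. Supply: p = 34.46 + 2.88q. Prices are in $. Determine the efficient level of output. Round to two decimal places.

q* = 46.83

Social marginal benefit = demand + MEB = 191.34 - 0.47q.
Set SMB = MC: 191.34 - 0.47q = 34.46 + 2.88q → q* = 46.8299.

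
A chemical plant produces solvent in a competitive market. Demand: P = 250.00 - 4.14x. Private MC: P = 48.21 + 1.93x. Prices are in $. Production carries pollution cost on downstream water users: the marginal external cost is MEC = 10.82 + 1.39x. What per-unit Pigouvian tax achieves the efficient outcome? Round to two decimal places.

Social marginal cost = private MC + MEC = 59.03 + 3.32x.
Set SMC = demand: 59.03 + 3.32x = 250.00 - 4.14x → x* = 25.5992.
The Pigouvian tax equals MEC at x*: 10.82 + 1.39×25.5992 = 46.4029.

tax = $46.40 per unit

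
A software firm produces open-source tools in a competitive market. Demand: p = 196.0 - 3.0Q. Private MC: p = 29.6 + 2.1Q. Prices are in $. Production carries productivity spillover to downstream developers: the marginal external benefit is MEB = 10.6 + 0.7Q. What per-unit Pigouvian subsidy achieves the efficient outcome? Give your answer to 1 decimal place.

subsidy = $38.8 per unit

Social marginal cost = private MC − MEB = 19.0 + 1.4Q.
Set SMC = demand: 19.0 + 1.4Q = 196.0 - 3.0Q → Q* = 40.2273.
The Pigouvian subsidy equals MEB at Q*: 10.6 + 0.7×40.2273 = 38.7591.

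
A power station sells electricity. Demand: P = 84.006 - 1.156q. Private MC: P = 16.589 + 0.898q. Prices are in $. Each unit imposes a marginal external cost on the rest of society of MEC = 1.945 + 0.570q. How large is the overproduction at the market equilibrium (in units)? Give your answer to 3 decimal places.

Market equilibrium (private): 16.589 + 0.898q = 84.006 - 1.156q → q_m = 32.8223.
Social marginal cost = private MC + MEC = 18.534 + 1.468q.
Set SMC = demand: 18.534 + 1.468q = 84.006 - 1.156q → q* = 24.9512.
Gap = |32.8223 − 24.9512| = 7.8711.

7.871 units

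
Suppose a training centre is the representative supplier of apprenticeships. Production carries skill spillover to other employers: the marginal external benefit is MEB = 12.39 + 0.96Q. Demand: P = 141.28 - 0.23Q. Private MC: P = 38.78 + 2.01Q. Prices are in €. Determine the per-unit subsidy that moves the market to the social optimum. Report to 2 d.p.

subsidy = €98.56 per unit

Social marginal cost = private MC − MEB = 26.39 + 1.05Q.
Set SMC = demand: 26.39 + 1.05Q = 141.28 - 0.23Q → Q* = 89.7578.
The Pigouvian subsidy equals MEB at Q*: 12.39 + 0.96×89.7578 = 98.5575.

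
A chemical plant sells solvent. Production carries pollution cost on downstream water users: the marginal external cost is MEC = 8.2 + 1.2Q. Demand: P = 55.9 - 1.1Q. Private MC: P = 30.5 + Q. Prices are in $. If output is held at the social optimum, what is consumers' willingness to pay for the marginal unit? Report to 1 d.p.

P = $50.2

Social marginal cost = private MC + MEC = 38.7 + 2.2Q.
Set SMC = demand: 38.7 + 2.2Q = 55.9 - 1.1Q → Q* = 5.2121.
Consumer price on the demand curve at Q*: 55.9 − 1.1×5.2121 = 50.1667.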